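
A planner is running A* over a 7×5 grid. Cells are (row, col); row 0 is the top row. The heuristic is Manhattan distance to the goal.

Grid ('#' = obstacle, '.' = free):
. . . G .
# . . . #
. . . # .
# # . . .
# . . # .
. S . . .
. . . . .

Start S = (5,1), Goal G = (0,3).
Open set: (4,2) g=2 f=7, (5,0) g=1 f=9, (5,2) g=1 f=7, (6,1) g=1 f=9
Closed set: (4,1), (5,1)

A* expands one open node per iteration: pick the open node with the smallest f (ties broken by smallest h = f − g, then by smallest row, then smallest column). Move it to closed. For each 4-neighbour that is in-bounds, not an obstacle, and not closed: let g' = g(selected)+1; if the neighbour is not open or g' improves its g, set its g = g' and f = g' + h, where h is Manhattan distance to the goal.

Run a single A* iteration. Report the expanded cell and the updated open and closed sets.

expanded=(4,2); open=[(3,2) g=3 f=7, (5,0) g=1 f=9, (5,2) g=1 f=7, (6,1) g=1 f=9]; closed=[(4,1), (4,2), (5,1)]

step 1: expand (4,2) (f=7, h=5) → closed; open now [(3,2) g=3 f=7, (5,0) g=1 f=9, (5,2) g=1 f=7, (6,1) g=1 f=9]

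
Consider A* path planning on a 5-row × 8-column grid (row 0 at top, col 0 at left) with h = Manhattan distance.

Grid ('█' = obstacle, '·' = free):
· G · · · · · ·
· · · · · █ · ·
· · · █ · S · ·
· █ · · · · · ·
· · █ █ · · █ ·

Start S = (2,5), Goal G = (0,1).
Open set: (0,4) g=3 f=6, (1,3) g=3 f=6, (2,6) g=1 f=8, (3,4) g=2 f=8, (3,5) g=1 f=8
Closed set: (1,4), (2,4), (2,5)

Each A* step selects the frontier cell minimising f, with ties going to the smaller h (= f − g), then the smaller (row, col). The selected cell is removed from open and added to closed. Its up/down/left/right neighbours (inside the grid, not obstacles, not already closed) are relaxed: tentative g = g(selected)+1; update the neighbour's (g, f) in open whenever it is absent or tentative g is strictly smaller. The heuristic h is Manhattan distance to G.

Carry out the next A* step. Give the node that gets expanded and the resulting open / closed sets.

expanded=(0,4); open=[(0,3) g=4 f=6, (0,5) g=4 f=8, (1,3) g=3 f=6, (2,6) g=1 f=8, (3,4) g=2 f=8, (3,5) g=1 f=8]; closed=[(0,4), (1,4), (2,4), (2,5)]

step 1: expand (0,4) (f=6, h=3) → closed; open now [(0,3) g=4 f=6, (0,5) g=4 f=8, (1,3) g=3 f=6, (2,6) g=1 f=8, (3,4) g=2 f=8, (3,5) g=1 f=8]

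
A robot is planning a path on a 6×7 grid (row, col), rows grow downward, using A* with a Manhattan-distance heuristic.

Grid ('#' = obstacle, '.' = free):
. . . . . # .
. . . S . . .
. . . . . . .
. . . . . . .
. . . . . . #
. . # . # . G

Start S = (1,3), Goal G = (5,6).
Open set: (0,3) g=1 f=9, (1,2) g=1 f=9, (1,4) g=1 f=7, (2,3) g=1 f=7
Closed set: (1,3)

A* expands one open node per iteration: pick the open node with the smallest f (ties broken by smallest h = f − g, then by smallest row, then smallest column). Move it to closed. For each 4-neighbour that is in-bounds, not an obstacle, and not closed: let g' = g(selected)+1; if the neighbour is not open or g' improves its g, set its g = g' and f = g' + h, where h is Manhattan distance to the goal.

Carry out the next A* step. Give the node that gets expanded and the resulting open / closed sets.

step 1: expand (1,4) (f=7, h=6) → closed; open now [(0,3) g=1 f=9, (0,4) g=2 f=9, (1,2) g=1 f=9, (1,5) g=2 f=7, (2,3) g=1 f=7, (2,4) g=2 f=7]

expanded=(1,4); open=[(0,3) g=1 f=9, (0,4) g=2 f=9, (1,2) g=1 f=9, (1,5) g=2 f=7, (2,3) g=1 f=7, (2,4) g=2 f=7]; closed=[(1,3), (1,4)]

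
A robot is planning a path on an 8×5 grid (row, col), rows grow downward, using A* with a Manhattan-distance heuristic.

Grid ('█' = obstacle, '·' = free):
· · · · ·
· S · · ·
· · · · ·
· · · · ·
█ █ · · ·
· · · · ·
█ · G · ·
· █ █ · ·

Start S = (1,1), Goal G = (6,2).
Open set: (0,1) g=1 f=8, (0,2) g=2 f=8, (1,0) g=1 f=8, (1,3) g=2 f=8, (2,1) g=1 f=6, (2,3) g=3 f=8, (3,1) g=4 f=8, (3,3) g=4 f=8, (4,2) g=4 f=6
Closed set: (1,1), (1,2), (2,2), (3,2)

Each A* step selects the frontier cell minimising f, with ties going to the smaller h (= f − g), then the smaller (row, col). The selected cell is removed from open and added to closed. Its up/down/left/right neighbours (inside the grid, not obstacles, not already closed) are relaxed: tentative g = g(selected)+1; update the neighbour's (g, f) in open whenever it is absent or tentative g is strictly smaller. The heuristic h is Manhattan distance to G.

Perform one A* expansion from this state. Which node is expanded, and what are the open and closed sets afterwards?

expanded=(4,2); open=[(0,1) g=1 f=8, (0,2) g=2 f=8, (1,0) g=1 f=8, (1,3) g=2 f=8, (2,1) g=1 f=6, (2,3) g=3 f=8, (3,1) g=4 f=8, (3,3) g=4 f=8, (4,3) g=5 f=8, (5,2) g=5 f=6]; closed=[(1,1), (1,2), (2,2), (3,2), (4,2)]

step 1: expand (4,2) (f=6, h=2) → closed; open now [(0,1) g=1 f=8, (0,2) g=2 f=8, (1,0) g=1 f=8, (1,3) g=2 f=8, (2,1) g=1 f=6, (2,3) g=3 f=8, (3,1) g=4 f=8, (3,3) g=4 f=8, (4,3) g=5 f=8, (5,2) g=5 f=6]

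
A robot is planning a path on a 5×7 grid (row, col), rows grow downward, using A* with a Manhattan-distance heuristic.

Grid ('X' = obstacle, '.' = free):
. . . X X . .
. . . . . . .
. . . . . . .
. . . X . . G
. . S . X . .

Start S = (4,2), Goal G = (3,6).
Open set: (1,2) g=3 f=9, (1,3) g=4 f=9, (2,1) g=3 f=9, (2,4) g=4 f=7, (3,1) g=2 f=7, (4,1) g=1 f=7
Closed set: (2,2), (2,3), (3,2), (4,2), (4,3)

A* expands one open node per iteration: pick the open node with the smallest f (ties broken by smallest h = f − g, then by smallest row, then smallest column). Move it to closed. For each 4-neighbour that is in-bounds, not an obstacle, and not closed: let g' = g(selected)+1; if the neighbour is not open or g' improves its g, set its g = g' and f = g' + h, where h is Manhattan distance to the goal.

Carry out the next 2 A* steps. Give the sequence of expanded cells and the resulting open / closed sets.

step 1: expand (2,4) (f=7, h=3) → closed; open now [(1,2) g=3 f=9, (1,3) g=4 f=9, (1,4) g=5 f=9, (2,1) g=3 f=9, (2,5) g=5 f=7, (3,1) g=2 f=7, (3,4) g=5 f=7, (4,1) g=1 f=7]
step 2: expand (2,5) (f=7, h=2) → closed; open now [(1,2) g=3 f=9, (1,3) g=4 f=9, (1,4) g=5 f=9, (1,5) g=6 f=9, (2,1) g=3 f=9, (2,6) g=6 f=7, (3,1) g=2 f=7, (3,4) g=5 f=7, (3,5) g=6 f=7, (4,1) g=1 f=7]

order=[(2,4) → (2,5)]; open=[(1,2) g=3 f=9, (1,3) g=4 f=9, (1,4) g=5 f=9, (1,5) g=6 f=9, (2,1) g=3 f=9, (2,6) g=6 f=7, (3,1) g=2 f=7, (3,4) g=5 f=7, (3,5) g=6 f=7, (4,1) g=1 f=7]; closed=[(2,2), (2,3), (2,4), (2,5), (3,2), (4,2), (4,3)]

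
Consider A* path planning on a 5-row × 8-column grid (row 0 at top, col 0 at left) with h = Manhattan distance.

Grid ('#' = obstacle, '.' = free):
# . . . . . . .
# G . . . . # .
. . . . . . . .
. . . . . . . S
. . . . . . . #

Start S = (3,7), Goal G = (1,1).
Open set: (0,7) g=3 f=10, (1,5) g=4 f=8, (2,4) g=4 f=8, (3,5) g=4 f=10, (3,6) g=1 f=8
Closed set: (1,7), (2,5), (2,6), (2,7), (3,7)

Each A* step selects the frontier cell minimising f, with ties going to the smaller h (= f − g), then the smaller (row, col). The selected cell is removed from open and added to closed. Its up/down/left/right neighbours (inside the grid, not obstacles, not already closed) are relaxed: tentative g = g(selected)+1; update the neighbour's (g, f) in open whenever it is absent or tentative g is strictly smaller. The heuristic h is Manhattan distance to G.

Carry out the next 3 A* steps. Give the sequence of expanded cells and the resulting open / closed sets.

order=[(1,5) → (1,4) → (1,3)]; open=[(0,3) g=7 f=10, (0,4) g=6 f=10, (0,5) g=5 f=10, (0,7) g=3 f=10, (1,2) g=7 f=8, (2,3) g=7 f=10, (2,4) g=4 f=8, (3,5) g=4 f=10, (3,6) g=1 f=8]; closed=[(1,3), (1,4), (1,5), (1,7), (2,5), (2,6), (2,7), (3,7)]

step 1: expand (1,5) (f=8, h=4) → closed; open now [(0,5) g=5 f=10, (0,7) g=3 f=10, (1,4) g=5 f=8, (2,4) g=4 f=8, (3,5) g=4 f=10, (3,6) g=1 f=8]
step 2: expand (1,4) (f=8, h=3) → closed; open now [(0,4) g=6 f=10, (0,5) g=5 f=10, (0,7) g=3 f=10, (1,3) g=6 f=8, (2,4) g=4 f=8, (3,5) g=4 f=10, (3,6) g=1 f=8]
step 3: expand (1,3) (f=8, h=2) → closed; open now [(0,3) g=7 f=10, (0,4) g=6 f=10, (0,5) g=5 f=10, (0,7) g=3 f=10, (1,2) g=7 f=8, (2,3) g=7 f=10, (2,4) g=4 f=8, (3,5) g=4 f=10, (3,6) g=1 f=8]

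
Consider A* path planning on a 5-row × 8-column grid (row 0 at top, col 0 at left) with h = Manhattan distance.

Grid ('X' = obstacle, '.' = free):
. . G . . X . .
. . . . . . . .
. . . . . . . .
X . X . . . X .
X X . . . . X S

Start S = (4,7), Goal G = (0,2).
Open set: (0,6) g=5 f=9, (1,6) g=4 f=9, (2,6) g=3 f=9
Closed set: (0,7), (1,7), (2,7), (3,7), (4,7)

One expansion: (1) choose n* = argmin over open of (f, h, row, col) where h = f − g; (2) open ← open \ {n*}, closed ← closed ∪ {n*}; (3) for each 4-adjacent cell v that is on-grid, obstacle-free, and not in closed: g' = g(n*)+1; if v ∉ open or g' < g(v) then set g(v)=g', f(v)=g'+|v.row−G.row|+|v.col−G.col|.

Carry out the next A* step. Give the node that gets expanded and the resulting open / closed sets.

step 1: expand (0,6) (f=9, h=4) → closed; open now [(1,6) g=4 f=9, (2,6) g=3 f=9]

expanded=(0,6); open=[(1,6) g=4 f=9, (2,6) g=3 f=9]; closed=[(0,6), (0,7), (1,7), (2,7), (3,7), (4,7)]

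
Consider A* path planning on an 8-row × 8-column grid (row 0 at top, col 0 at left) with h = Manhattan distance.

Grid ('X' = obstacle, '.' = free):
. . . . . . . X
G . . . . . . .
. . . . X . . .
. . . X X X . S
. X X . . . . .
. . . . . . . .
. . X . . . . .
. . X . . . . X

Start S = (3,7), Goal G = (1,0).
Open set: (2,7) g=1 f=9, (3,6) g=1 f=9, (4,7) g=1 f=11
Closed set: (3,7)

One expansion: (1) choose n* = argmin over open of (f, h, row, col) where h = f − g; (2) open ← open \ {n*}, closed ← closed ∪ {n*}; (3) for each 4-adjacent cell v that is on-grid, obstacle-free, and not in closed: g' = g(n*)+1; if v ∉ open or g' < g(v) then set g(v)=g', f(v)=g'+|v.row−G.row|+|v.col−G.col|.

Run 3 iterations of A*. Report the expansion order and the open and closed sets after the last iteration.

order=[(2,7) → (1,7) → (1,6)]; open=[(0,6) g=4 f=11, (1,5) g=4 f=9, (2,6) g=2 f=9, (3,6) g=1 f=9, (4,7) g=1 f=11]; closed=[(1,6), (1,7), (2,7), (3,7)]

step 1: expand (2,7) (f=9, h=8) → closed; open now [(1,7) g=2 f=9, (2,6) g=2 f=9, (3,6) g=1 f=9, (4,7) g=1 f=11]
step 2: expand (1,7) (f=9, h=7) → closed; open now [(1,6) g=3 f=9, (2,6) g=2 f=9, (3,6) g=1 f=9, (4,7) g=1 f=11]
step 3: expand (1,6) (f=9, h=6) → closed; open now [(0,6) g=4 f=11, (1,5) g=4 f=9, (2,6) g=2 f=9, (3,6) g=1 f=9, (4,7) g=1 f=11]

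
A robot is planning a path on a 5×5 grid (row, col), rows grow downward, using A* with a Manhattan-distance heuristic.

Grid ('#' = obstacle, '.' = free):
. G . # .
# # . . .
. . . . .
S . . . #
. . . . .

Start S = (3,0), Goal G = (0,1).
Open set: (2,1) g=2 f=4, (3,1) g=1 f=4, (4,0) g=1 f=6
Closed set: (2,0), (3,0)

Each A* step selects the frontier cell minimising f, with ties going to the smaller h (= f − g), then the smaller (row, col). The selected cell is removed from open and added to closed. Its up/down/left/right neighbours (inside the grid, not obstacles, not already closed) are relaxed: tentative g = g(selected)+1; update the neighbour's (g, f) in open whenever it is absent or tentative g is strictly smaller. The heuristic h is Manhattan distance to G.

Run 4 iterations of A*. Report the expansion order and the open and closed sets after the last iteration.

step 1: expand (2,1) (f=4, h=2) → closed; open now [(2,2) g=3 f=6, (3,1) g=1 f=4, (4,0) g=1 f=6]
step 2: expand (3,1) (f=4, h=3) → closed; open now [(2,2) g=3 f=6, (3,2) g=2 f=6, (4,0) g=1 f=6, (4,1) g=2 f=6]
step 3: expand (2,2) (f=6, h=3) → closed; open now [(1,2) g=4 f=6, (2,3) g=4 f=8, (3,2) g=2 f=6, (4,0) g=1 f=6, (4,1) g=2 f=6]
step 4: expand (1,2) (f=6, h=2) → closed; open now [(0,2) g=5 f=6, (1,3) g=5 f=8, (2,3) g=4 f=8, (3,2) g=2 f=6, (4,0) g=1 f=6, (4,1) g=2 f=6]

order=[(2,1) → (3,1) → (2,2) → (1,2)]; open=[(0,2) g=5 f=6, (1,3) g=5 f=8, (2,3) g=4 f=8, (3,2) g=2 f=6, (4,0) g=1 f=6, (4,1) g=2 f=6]; closed=[(1,2), (2,0), (2,1), (2,2), (3,0), (3,1)]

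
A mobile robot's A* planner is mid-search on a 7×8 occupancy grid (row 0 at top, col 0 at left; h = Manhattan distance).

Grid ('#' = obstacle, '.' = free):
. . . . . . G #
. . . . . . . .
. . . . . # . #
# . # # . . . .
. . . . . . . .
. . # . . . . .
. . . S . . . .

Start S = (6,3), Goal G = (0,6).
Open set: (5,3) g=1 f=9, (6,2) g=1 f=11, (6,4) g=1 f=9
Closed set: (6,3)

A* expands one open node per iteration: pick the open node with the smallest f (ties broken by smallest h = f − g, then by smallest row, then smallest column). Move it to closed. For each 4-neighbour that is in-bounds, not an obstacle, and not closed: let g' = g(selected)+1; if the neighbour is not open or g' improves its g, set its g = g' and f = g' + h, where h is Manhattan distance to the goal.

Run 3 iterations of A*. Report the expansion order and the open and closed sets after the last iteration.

step 1: expand (5,3) (f=9, h=8) → closed; open now [(4,3) g=2 f=9, (5,4) g=2 f=9, (6,2) g=1 f=11, (6,4) g=1 f=9]
step 2: expand (4,3) (f=9, h=7) → closed; open now [(4,2) g=3 f=11, (4,4) g=3 f=9, (5,4) g=2 f=9, (6,2) g=1 f=11, (6,4) g=1 f=9]
step 3: expand (4,4) (f=9, h=6) → closed; open now [(3,4) g=4 f=9, (4,2) g=3 f=11, (4,5) g=4 f=9, (5,4) g=2 f=9, (6,2) g=1 f=11, (6,4) g=1 f=9]

order=[(5,3) → (4,3) → (4,4)]; open=[(3,4) g=4 f=9, (4,2) g=3 f=11, (4,5) g=4 f=9, (5,4) g=2 f=9, (6,2) g=1 f=11, (6,4) g=1 f=9]; closed=[(4,3), (4,4), (5,3), (6,3)]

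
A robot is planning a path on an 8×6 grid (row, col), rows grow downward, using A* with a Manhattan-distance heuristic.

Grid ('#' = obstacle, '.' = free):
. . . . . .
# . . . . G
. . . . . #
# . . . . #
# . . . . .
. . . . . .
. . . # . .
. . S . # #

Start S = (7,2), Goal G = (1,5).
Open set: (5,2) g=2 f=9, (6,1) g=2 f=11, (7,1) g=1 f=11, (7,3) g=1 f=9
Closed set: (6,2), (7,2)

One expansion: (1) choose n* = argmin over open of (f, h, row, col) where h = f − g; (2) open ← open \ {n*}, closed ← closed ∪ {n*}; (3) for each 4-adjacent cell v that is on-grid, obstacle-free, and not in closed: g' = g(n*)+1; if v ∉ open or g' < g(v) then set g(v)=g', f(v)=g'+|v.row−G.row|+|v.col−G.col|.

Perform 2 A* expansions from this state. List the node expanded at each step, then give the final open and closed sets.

step 1: expand (5,2) (f=9, h=7) → closed; open now [(4,2) g=3 f=9, (5,1) g=3 f=11, (5,3) g=3 f=9, (6,1) g=2 f=11, (7,1) g=1 f=11, (7,3) g=1 f=9]
step 2: expand (4,2) (f=9, h=6) → closed; open now [(3,2) g=4 f=9, (4,1) g=4 f=11, (4,3) g=4 f=9, (5,1) g=3 f=11, (5,3) g=3 f=9, (6,1) g=2 f=11, (7,1) g=1 f=11, (7,3) g=1 f=9]

order=[(5,2) → (4,2)]; open=[(3,2) g=4 f=9, (4,1) g=4 f=11, (4,3) g=4 f=9, (5,1) g=3 f=11, (5,3) g=3 f=9, (6,1) g=2 f=11, (7,1) g=1 f=11, (7,3) g=1 f=9]; closed=[(4,2), (5,2), (6,2), (7,2)]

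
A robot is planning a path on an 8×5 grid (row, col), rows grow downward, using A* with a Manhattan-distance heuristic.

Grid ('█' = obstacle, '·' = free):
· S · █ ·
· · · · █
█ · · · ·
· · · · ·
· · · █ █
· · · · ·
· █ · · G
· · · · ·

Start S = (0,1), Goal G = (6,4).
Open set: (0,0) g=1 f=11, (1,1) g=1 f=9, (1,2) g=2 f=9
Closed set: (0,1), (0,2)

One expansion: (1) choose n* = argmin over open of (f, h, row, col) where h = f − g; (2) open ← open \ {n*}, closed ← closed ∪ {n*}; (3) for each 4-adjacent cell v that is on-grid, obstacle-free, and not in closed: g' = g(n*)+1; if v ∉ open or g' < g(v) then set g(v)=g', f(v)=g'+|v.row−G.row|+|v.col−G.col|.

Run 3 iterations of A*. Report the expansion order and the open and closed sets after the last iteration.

step 1: expand (1,2) (f=9, h=7) → closed; open now [(0,0) g=1 f=11, (1,1) g=1 f=9, (1,3) g=3 f=9, (2,2) g=3 f=9]
step 2: expand (1,3) (f=9, h=6) → closed; open now [(0,0) g=1 f=11, (1,1) g=1 f=9, (2,2) g=3 f=9, (2,3) g=4 f=9]
step 3: expand (2,3) (f=9, h=5) → closed; open now [(0,0) g=1 f=11, (1,1) g=1 f=9, (2,2) g=3 f=9, (2,4) g=5 f=9, (3,3) g=5 f=9]

order=[(1,2) → (1,3) → (2,3)]; open=[(0,0) g=1 f=11, (1,1) g=1 f=9, (2,2) g=3 f=9, (2,4) g=5 f=9, (3,3) g=5 f=9]; closed=[(0,1), (0,2), (1,2), (1,3), (2,3)]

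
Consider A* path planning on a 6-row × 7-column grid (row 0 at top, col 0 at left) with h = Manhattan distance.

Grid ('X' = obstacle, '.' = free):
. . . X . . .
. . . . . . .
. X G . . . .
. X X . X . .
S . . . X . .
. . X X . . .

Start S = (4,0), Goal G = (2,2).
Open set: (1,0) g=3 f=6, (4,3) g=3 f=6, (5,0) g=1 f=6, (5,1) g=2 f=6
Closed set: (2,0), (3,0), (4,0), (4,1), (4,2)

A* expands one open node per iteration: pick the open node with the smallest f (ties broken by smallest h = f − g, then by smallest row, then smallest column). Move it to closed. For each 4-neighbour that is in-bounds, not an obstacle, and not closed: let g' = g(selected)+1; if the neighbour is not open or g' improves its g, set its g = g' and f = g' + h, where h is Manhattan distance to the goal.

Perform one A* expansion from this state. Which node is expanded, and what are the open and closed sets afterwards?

step 1: expand (1,0) (f=6, h=3) → closed; open now [(0,0) g=4 f=8, (1,1) g=4 f=6, (4,3) g=3 f=6, (5,0) g=1 f=6, (5,1) g=2 f=6]

expanded=(1,0); open=[(0,0) g=4 f=8, (1,1) g=4 f=6, (4,3) g=3 f=6, (5,0) g=1 f=6, (5,1) g=2 f=6]; closed=[(1,0), (2,0), (3,0), (4,0), (4,1), (4,2)]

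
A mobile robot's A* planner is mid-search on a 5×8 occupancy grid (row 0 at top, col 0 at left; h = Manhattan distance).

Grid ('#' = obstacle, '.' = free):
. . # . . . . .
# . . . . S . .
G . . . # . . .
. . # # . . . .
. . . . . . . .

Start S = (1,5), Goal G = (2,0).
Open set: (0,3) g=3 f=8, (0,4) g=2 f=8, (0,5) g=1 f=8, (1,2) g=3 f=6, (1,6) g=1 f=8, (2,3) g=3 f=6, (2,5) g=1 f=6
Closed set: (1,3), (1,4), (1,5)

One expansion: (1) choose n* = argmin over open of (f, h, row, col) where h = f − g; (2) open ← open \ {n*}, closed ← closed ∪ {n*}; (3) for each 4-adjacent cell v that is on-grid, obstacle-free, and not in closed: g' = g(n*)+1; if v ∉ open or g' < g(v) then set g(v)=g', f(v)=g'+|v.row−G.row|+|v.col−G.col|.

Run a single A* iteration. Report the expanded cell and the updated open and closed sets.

step 1: expand (1,2) (f=6, h=3) → closed; open now [(0,3) g=3 f=8, (0,4) g=2 f=8, (0,5) g=1 f=8, (1,1) g=4 f=6, (1,6) g=1 f=8, (2,2) g=4 f=6, (2,3) g=3 f=6, (2,5) g=1 f=6]

expanded=(1,2); open=[(0,3) g=3 f=8, (0,4) g=2 f=8, (0,5) g=1 f=8, (1,1) g=4 f=6, (1,6) g=1 f=8, (2,2) g=4 f=6, (2,3) g=3 f=6, (2,5) g=1 f=6]; closed=[(1,2), (1,3), (1,4), (1,5)]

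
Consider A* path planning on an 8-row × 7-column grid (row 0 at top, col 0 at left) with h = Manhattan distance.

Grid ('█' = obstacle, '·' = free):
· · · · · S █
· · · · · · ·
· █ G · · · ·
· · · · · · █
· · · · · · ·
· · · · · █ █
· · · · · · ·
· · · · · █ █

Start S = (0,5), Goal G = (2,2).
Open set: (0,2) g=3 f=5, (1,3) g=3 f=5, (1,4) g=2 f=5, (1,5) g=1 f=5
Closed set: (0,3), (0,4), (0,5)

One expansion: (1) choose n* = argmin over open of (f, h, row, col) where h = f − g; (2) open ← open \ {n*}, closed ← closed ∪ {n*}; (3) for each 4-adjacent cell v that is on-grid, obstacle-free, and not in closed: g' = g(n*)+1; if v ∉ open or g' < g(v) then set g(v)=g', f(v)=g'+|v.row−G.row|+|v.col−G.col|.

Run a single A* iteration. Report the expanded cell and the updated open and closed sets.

expanded=(0,2); open=[(0,1) g=4 f=7, (1,2) g=4 f=5, (1,3) g=3 f=5, (1,4) g=2 f=5, (1,5) g=1 f=5]; closed=[(0,2), (0,3), (0,4), (0,5)]

step 1: expand (0,2) (f=5, h=2) → closed; open now [(0,1) g=4 f=7, (1,2) g=4 f=5, (1,3) g=3 f=5, (1,4) g=2 f=5, (1,5) g=1 f=5]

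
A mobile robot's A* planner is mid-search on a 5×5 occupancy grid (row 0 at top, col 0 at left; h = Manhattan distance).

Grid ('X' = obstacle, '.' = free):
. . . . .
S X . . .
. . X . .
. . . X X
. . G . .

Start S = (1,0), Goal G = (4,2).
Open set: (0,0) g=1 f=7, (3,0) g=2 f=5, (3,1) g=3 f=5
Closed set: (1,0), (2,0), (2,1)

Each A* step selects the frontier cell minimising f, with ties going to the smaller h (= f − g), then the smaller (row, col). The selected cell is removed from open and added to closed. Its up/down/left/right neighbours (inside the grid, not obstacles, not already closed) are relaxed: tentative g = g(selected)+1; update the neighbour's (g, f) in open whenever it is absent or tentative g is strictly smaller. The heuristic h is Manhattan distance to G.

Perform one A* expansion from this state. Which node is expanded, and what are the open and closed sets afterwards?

step 1: expand (3,1) (f=5, h=2) → closed; open now [(0,0) g=1 f=7, (3,0) g=2 f=5, (3,2) g=4 f=5, (4,1) g=4 f=5]

expanded=(3,1); open=[(0,0) g=1 f=7, (3,0) g=2 f=5, (3,2) g=4 f=5, (4,1) g=4 f=5]; closed=[(1,0), (2,0), (2,1), (3,1)]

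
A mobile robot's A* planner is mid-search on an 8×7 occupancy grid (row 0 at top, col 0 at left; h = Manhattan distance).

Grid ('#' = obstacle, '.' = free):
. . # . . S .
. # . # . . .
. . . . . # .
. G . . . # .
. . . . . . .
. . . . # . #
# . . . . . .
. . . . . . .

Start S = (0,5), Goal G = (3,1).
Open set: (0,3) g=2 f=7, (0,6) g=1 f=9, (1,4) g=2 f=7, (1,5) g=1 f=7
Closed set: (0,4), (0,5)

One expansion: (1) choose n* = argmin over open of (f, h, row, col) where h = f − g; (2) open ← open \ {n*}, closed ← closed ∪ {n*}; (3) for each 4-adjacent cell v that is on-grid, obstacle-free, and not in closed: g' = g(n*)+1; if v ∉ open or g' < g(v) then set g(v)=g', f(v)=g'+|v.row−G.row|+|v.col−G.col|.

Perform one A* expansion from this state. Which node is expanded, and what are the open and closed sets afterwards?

step 1: expand (0,3) (f=7, h=5) → closed; open now [(0,6) g=1 f=9, (1,4) g=2 f=7, (1,5) g=1 f=7]

expanded=(0,3); open=[(0,6) g=1 f=9, (1,4) g=2 f=7, (1,5) g=1 f=7]; closed=[(0,3), (0,4), (0,5)]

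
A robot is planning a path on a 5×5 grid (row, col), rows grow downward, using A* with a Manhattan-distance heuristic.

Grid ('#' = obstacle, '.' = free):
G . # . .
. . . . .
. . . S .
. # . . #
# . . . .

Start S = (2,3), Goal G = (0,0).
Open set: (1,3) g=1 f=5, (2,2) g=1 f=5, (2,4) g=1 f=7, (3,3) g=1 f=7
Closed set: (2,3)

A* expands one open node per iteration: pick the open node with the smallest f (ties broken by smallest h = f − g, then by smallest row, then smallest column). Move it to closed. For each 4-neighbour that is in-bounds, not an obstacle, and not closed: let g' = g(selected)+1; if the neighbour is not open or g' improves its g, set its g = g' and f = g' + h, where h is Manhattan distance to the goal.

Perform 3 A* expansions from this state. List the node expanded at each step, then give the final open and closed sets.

order=[(1,3) → (0,3) → (1,2)]; open=[(0,4) g=3 f=7, (1,1) g=3 f=5, (1,4) g=2 f=7, (2,2) g=1 f=5, (2,4) g=1 f=7, (3,3) g=1 f=7]; closed=[(0,3), (1,2), (1,3), (2,3)]

step 1: expand (1,3) (f=5, h=4) → closed; open now [(0,3) g=2 f=5, (1,2) g=2 f=5, (1,4) g=2 f=7, (2,2) g=1 f=5, (2,4) g=1 f=7, (3,3) g=1 f=7]
step 2: expand (0,3) (f=5, h=3) → closed; open now [(0,4) g=3 f=7, (1,2) g=2 f=5, (1,4) g=2 f=7, (2,2) g=1 f=5, (2,4) g=1 f=7, (3,3) g=1 f=7]
step 3: expand (1,2) (f=5, h=3) → closed; open now [(0,4) g=3 f=7, (1,1) g=3 f=5, (1,4) g=2 f=7, (2,2) g=1 f=5, (2,4) g=1 f=7, (3,3) g=1 f=7]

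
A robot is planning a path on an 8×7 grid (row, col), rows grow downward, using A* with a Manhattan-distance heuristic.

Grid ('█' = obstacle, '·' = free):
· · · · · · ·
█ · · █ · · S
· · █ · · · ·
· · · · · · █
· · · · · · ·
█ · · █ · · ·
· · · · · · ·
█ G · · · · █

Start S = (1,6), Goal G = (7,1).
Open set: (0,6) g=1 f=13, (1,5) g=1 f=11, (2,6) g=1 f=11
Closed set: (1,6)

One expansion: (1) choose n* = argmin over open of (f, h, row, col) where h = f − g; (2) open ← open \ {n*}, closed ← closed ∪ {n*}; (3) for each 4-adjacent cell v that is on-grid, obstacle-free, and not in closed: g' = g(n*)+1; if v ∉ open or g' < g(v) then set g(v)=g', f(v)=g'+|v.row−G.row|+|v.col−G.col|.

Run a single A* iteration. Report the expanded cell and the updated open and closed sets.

step 1: expand (1,5) (f=11, h=10) → closed; open now [(0,5) g=2 f=13, (0,6) g=1 f=13, (1,4) g=2 f=11, (2,5) g=2 f=11, (2,6) g=1 f=11]

expanded=(1,5); open=[(0,5) g=2 f=13, (0,6) g=1 f=13, (1,4) g=2 f=11, (2,5) g=2 f=11, (2,6) g=1 f=11]; closed=[(1,5), (1,6)]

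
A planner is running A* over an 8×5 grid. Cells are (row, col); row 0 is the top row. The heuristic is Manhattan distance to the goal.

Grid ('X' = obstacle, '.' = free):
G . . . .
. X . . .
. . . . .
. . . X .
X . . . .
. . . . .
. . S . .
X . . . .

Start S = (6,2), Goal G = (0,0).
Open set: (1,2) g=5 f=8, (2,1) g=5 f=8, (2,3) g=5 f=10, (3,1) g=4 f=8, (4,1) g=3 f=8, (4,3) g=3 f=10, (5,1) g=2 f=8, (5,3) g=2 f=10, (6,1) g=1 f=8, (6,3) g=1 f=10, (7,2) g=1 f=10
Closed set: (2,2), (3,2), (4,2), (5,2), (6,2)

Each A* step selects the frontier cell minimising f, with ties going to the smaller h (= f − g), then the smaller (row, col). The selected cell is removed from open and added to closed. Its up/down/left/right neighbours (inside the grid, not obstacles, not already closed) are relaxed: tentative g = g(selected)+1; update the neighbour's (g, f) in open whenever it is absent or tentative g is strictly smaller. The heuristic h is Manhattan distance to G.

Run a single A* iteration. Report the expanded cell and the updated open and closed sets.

expanded=(1,2); open=[(0,2) g=6 f=8, (1,3) g=6 f=10, (2,1) g=5 f=8, (2,3) g=5 f=10, (3,1) g=4 f=8, (4,1) g=3 f=8, (4,3) g=3 f=10, (5,1) g=2 f=8, (5,3) g=2 f=10, (6,1) g=1 f=8, (6,3) g=1 f=10, (7,2) g=1 f=10]; closed=[(1,2), (2,2), (3,2), (4,2), (5,2), (6,2)]

step 1: expand (1,2) (f=8, h=3) → closed; open now [(0,2) g=6 f=8, (1,3) g=6 f=10, (2,1) g=5 f=8, (2,3) g=5 f=10, (3,1) g=4 f=8, (4,1) g=3 f=8, (4,3) g=3 f=10, (5,1) g=2 f=8, (5,3) g=2 f=10, (6,1) g=1 f=8, (6,3) g=1 f=10, (7,2) g=1 f=10]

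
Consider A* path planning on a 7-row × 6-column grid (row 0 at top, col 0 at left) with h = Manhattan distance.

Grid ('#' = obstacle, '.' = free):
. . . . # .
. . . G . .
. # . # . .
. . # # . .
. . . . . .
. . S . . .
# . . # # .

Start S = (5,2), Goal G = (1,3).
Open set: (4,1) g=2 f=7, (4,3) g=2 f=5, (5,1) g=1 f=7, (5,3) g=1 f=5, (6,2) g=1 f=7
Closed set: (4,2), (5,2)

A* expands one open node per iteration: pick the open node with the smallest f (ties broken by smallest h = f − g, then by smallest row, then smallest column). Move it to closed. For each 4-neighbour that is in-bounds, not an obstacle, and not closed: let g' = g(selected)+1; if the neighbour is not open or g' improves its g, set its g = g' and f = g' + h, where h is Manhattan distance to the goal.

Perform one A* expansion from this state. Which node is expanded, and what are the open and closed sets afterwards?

expanded=(4,3); open=[(4,1) g=2 f=7, (4,4) g=3 f=7, (5,1) g=1 f=7, (5,3) g=1 f=5, (6,2) g=1 f=7]; closed=[(4,2), (4,3), (5,2)]

step 1: expand (4,3) (f=5, h=3) → closed; open now [(4,1) g=2 f=7, (4,4) g=3 f=7, (5,1) g=1 f=7, (5,3) g=1 f=5, (6,2) g=1 f=7]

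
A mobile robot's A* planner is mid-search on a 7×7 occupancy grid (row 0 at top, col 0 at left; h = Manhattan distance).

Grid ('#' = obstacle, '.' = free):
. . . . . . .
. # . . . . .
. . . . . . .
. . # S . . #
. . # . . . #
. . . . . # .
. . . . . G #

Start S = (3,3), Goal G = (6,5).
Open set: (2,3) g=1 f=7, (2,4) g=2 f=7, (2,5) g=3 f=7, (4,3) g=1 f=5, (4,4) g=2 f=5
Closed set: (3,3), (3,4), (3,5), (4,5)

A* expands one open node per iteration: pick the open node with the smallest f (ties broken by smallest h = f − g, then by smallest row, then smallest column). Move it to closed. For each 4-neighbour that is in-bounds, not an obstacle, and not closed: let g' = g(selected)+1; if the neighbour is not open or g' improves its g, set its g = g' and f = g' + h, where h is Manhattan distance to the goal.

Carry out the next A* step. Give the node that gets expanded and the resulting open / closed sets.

expanded=(4,4); open=[(2,3) g=1 f=7, (2,4) g=2 f=7, (2,5) g=3 f=7, (4,3) g=1 f=5, (5,4) g=3 f=5]; closed=[(3,3), (3,4), (3,5), (4,4), (4,5)]

step 1: expand (4,4) (f=5, h=3) → closed; open now [(2,3) g=1 f=7, (2,4) g=2 f=7, (2,5) g=3 f=7, (4,3) g=1 f=5, (5,4) g=3 f=5]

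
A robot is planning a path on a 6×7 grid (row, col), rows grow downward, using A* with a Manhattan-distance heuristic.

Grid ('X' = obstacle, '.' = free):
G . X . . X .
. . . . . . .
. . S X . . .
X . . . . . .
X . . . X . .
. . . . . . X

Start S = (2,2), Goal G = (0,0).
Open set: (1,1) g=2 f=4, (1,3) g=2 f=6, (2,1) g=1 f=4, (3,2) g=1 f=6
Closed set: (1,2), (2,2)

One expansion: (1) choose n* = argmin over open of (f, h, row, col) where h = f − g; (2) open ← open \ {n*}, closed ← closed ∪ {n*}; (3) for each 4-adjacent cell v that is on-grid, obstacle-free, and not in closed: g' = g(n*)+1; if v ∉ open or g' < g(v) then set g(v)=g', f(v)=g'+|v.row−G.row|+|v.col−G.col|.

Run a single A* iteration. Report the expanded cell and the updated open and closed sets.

step 1: expand (1,1) (f=4, h=2) → closed; open now [(0,1) g=3 f=4, (1,0) g=3 f=4, (1,3) g=2 f=6, (2,1) g=1 f=4, (3,2) g=1 f=6]

expanded=(1,1); open=[(0,1) g=3 f=4, (1,0) g=3 f=4, (1,3) g=2 f=6, (2,1) g=1 f=4, (3,2) g=1 f=6]; closed=[(1,1), (1,2), (2,2)]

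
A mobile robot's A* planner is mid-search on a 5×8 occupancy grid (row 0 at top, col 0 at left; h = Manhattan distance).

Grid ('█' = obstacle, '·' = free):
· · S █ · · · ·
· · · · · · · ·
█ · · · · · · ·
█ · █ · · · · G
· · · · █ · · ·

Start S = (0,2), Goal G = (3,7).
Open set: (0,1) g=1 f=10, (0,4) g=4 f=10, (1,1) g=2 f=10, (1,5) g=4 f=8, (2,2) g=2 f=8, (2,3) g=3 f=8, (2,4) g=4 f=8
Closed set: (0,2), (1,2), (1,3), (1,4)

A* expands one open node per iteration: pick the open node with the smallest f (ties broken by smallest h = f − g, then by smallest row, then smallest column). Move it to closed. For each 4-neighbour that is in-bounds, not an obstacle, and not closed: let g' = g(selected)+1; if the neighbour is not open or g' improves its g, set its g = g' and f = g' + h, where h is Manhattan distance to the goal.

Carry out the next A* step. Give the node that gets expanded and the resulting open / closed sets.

expanded=(1,5); open=[(0,1) g=1 f=10, (0,4) g=4 f=10, (0,5) g=5 f=10, (1,1) g=2 f=10, (1,6) g=5 f=8, (2,2) g=2 f=8, (2,3) g=3 f=8, (2,4) g=4 f=8, (2,5) g=5 f=8]; closed=[(0,2), (1,2), (1,3), (1,4), (1,5)]

step 1: expand (1,5) (f=8, h=4) → closed; open now [(0,1) g=1 f=10, (0,4) g=4 f=10, (0,5) g=5 f=10, (1,1) g=2 f=10, (1,6) g=5 f=8, (2,2) g=2 f=8, (2,3) g=3 f=8, (2,4) g=4 f=8, (2,5) g=5 f=8]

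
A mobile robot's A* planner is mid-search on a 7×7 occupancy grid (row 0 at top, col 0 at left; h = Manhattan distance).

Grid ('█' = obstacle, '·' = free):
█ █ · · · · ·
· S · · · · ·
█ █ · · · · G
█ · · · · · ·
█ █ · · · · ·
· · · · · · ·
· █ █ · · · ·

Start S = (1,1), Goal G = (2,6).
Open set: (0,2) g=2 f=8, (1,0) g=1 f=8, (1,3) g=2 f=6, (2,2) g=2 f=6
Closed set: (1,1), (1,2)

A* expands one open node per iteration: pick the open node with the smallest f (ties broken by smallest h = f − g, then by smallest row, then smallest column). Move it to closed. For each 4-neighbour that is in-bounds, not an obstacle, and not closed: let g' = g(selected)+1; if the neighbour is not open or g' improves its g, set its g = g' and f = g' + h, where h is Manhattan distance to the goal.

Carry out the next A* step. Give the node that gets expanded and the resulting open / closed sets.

expanded=(1,3); open=[(0,2) g=2 f=8, (0,3) g=3 f=8, (1,0) g=1 f=8, (1,4) g=3 f=6, (2,2) g=2 f=6, (2,3) g=3 f=6]; closed=[(1,1), (1,2), (1,3)]

step 1: expand (1,3) (f=6, h=4) → closed; open now [(0,2) g=2 f=8, (0,3) g=3 f=8, (1,0) g=1 f=8, (1,4) g=3 f=6, (2,2) g=2 f=6, (2,3) g=3 f=6]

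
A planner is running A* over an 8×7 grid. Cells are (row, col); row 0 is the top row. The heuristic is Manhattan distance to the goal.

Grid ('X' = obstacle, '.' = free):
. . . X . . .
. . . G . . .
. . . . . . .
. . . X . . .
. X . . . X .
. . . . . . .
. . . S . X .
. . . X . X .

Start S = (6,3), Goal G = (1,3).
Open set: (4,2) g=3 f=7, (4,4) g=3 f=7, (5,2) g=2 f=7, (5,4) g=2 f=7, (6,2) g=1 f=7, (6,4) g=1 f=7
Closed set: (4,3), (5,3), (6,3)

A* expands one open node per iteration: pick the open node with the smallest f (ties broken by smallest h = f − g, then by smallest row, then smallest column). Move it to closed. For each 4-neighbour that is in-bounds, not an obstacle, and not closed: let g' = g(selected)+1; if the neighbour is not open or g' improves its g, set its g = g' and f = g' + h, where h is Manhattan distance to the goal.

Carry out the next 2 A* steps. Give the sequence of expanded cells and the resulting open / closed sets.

order=[(4,2) → (3,2)]; open=[(2,2) g=5 f=7, (3,1) g=5 f=9, (4,4) g=3 f=7, (5,2) g=2 f=7, (5,4) g=2 f=7, (6,2) g=1 f=7, (6,4) g=1 f=7]; closed=[(3,2), (4,2), (4,3), (5,3), (6,3)]

step 1: expand (4,2) (f=7, h=4) → closed; open now [(3,2) g=4 f=7, (4,4) g=3 f=7, (5,2) g=2 f=7, (5,4) g=2 f=7, (6,2) g=1 f=7, (6,4) g=1 f=7]
step 2: expand (3,2) (f=7, h=3) → closed; open now [(2,2) g=5 f=7, (3,1) g=5 f=9, (4,4) g=3 f=7, (5,2) g=2 f=7, (5,4) g=2 f=7, (6,2) g=1 f=7, (6,4) g=1 f=7]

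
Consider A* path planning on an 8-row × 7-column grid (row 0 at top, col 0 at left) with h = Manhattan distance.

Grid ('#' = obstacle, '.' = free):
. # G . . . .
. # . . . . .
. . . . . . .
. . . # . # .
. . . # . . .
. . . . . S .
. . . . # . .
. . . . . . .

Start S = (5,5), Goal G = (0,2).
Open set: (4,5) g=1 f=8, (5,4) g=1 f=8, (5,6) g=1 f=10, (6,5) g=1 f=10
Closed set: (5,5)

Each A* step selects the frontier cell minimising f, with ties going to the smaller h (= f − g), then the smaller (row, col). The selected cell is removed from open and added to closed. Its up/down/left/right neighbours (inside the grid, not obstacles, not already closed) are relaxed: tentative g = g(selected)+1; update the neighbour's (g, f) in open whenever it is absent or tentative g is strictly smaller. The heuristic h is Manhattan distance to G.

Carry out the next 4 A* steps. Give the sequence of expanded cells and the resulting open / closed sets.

step 1: expand (4,5) (f=8, h=7) → closed; open now [(4,4) g=2 f=8, (4,6) g=2 f=10, (5,4) g=1 f=8, (5,6) g=1 f=10, (6,5) g=1 f=10]
step 2: expand (4,4) (f=8, h=6) → closed; open now [(3,4) g=3 f=8, (4,6) g=2 f=10, (5,4) g=1 f=8, (5,6) g=1 f=10, (6,5) g=1 f=10]
step 3: expand (3,4) (f=8, h=5) → closed; open now [(2,4) g=4 f=8, (4,6) g=2 f=10, (5,4) g=1 f=8, (5,6) g=1 f=10, (6,5) g=1 f=10]
step 4: expand (2,4) (f=8, h=4) → closed; open now [(1,4) g=5 f=8, (2,3) g=5 f=8, (2,5) g=5 f=10, (4,6) g=2 f=10, (5,4) g=1 f=8, (5,6) g=1 f=10, (6,5) g=1 f=10]

order=[(4,5) → (4,4) → (3,4) → (2,4)]; open=[(1,4) g=5 f=8, (2,3) g=5 f=8, (2,5) g=5 f=10, (4,6) g=2 f=10, (5,4) g=1 f=8, (5,6) g=1 f=10, (6,5) g=1 f=10]; closed=[(2,4), (3,4), (4,4), (4,5), (5,5)]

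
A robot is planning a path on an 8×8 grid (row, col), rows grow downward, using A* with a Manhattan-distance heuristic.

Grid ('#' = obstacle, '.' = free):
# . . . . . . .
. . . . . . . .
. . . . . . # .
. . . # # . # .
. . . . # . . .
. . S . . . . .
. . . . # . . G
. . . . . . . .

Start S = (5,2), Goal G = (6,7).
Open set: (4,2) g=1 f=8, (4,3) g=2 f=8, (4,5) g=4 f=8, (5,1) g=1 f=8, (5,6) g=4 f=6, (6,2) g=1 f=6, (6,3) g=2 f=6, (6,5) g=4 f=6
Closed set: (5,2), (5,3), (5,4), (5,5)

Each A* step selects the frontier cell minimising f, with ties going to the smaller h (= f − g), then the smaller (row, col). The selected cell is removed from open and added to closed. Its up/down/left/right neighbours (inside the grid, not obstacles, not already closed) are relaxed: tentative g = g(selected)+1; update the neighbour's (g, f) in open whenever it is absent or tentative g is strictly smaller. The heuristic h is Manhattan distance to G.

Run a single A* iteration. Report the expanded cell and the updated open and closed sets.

step 1: expand (5,6) (f=6, h=2) → closed; open now [(4,2) g=1 f=8, (4,3) g=2 f=8, (4,5) g=4 f=8, (4,6) g=5 f=8, (5,1) g=1 f=8, (5,7) g=5 f=6, (6,2) g=1 f=6, (6,3) g=2 f=6, (6,5) g=4 f=6, (6,6) g=5 f=6]

expanded=(5,6); open=[(4,2) g=1 f=8, (4,3) g=2 f=8, (4,5) g=4 f=8, (4,6) g=5 f=8, (5,1) g=1 f=8, (5,7) g=5 f=6, (6,2) g=1 f=6, (6,3) g=2 f=6, (6,5) g=4 f=6, (6,6) g=5 f=6]; closed=[(5,2), (5,3), (5,4), (5,5), (5,6)]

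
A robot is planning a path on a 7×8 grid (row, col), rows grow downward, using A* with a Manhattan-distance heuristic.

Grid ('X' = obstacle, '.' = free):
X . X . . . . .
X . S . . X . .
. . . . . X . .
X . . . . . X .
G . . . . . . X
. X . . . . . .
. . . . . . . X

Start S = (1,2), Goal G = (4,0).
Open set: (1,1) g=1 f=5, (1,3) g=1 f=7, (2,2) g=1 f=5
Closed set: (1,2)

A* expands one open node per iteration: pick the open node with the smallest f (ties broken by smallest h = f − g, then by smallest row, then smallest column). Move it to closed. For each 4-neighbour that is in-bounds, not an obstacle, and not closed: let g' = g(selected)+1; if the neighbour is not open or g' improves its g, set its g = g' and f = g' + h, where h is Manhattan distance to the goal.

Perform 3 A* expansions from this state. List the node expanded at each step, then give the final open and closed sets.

order=[(1,1) → (2,1) → (2,0)]; open=[(0,1) g=2 f=7, (1,3) g=1 f=7, (2,2) g=1 f=5, (3,1) g=3 f=5]; closed=[(1,1), (1,2), (2,0), (2,1)]

step 1: expand (1,1) (f=5, h=4) → closed; open now [(0,1) g=2 f=7, (1,3) g=1 f=7, (2,1) g=2 f=5, (2,2) g=1 f=5]
step 2: expand (2,1) (f=5, h=3) → closed; open now [(0,1) g=2 f=7, (1,3) g=1 f=7, (2,0) g=3 f=5, (2,2) g=1 f=5, (3,1) g=3 f=5]
step 3: expand (2,0) (f=5, h=2) → closed; open now [(0,1) g=2 f=7, (1,3) g=1 f=7, (2,2) g=1 f=5, (3,1) g=3 f=5]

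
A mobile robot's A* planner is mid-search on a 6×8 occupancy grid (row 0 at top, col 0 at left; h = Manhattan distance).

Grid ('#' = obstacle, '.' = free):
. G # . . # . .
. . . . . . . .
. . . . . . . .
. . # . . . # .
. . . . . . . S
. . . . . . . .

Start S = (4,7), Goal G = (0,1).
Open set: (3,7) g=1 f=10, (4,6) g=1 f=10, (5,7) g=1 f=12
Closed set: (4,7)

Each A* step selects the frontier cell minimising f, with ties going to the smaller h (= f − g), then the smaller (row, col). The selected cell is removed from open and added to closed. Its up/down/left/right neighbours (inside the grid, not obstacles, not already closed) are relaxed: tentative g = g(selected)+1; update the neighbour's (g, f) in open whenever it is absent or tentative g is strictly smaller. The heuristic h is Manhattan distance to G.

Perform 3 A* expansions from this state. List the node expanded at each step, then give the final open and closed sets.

order=[(3,7) → (2,7) → (1,7)]; open=[(0,7) g=4 f=10, (1,6) g=4 f=10, (2,6) g=3 f=10, (4,6) g=1 f=10, (5,7) g=1 f=12]; closed=[(1,7), (2,7), (3,7), (4,7)]

step 1: expand (3,7) (f=10, h=9) → closed; open now [(2,7) g=2 f=10, (4,6) g=1 f=10, (5,7) g=1 f=12]
step 2: expand (2,7) (f=10, h=8) → closed; open now [(1,7) g=3 f=10, (2,6) g=3 f=10, (4,6) g=1 f=10, (5,7) g=1 f=12]
step 3: expand (1,7) (f=10, h=7) → closed; open now [(0,7) g=4 f=10, (1,6) g=4 f=10, (2,6) g=3 f=10, (4,6) g=1 f=10, (5,7) g=1 f=12]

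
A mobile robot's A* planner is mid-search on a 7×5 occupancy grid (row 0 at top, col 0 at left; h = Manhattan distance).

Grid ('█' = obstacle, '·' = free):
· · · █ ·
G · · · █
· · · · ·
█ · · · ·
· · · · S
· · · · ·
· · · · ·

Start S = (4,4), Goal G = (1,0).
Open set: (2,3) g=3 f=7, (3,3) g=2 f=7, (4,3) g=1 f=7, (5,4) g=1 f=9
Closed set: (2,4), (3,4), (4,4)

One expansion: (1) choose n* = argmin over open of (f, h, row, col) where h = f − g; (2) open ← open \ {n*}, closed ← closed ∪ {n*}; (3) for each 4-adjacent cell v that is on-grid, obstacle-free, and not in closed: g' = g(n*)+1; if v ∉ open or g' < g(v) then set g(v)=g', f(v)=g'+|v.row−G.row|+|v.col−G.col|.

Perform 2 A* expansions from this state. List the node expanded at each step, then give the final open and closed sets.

order=[(2,3) → (1,3)]; open=[(1,2) g=5 f=7, (2,2) g=4 f=7, (3,3) g=2 f=7, (4,3) g=1 f=7, (5,4) g=1 f=9]; closed=[(1,3), (2,3), (2,4), (3,4), (4,4)]

step 1: expand (2,3) (f=7, h=4) → closed; open now [(1,3) g=4 f=7, (2,2) g=4 f=7, (3,3) g=2 f=7, (4,3) g=1 f=7, (5,4) g=1 f=9]
step 2: expand (1,3) (f=7, h=3) → closed; open now [(1,2) g=5 f=7, (2,2) g=4 f=7, (3,3) g=2 f=7, (4,3) g=1 f=7, (5,4) g=1 f=9]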